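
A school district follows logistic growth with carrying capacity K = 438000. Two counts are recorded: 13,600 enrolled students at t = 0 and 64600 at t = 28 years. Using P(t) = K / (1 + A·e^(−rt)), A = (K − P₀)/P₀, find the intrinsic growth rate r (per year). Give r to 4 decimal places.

r ≈ 0.0602 per year

A = (438000 − 13600)/13600 = 31.20588
64600 = 438000/(1 + 31.20588·e^(−r·28)) → e^(−28r) = (6.78019 − 1)/31.20588 = 0.185227
r = −ln(0.185227)/28 = 1.68617/28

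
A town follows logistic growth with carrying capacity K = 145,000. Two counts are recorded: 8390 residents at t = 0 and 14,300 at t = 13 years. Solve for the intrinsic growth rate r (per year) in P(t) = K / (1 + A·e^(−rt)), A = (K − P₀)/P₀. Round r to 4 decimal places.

A = (145000 − 8390)/8390 = 16.28248
14300 = 145000/(1 + 16.28248·e^(−r·13)) → e^(−13r) = (10.13986 − 1)/16.28248 = 0.561331
r = −ln(0.561331)/13 = 0.57744/13

r ≈ 0.0444 per year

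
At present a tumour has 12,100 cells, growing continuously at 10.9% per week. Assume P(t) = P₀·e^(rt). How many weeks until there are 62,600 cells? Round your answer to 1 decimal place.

t ≈ 15.1 weeks

62600 = 12100 · e^(0.109·t)
t = ln(62600/12100) / 0.109 = ln(5.17355) / 0.109 = 1.64356 / 0.109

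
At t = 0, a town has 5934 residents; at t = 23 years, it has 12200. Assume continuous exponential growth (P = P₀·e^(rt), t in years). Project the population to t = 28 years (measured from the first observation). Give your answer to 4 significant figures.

≈ 14,270 residents

r = ln(12200/5934) / 23 ≈ 0.031336 per year
P(28) = 5934 · e^(0.031336·28) = 5934 · 2.40469 ≈ 14269.41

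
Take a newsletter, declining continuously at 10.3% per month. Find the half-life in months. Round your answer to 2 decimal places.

half-life ≈ 6.73 months

half-life = ln(2) / |r| = 0.69315 / 0.103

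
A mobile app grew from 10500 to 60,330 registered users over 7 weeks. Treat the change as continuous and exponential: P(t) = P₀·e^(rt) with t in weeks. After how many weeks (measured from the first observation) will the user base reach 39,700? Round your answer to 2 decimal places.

t ≈ 5.32 weeks

r = ln(60330/10500) / 7 ≈ 0.249779 per week
t = ln(39700/10500) / r = 1.32998 / 0.249779 ≈ 5.325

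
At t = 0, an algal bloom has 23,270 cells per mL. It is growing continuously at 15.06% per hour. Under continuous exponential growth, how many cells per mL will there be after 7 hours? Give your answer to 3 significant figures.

P(7) = 23270 · e^(0.1506·7) = 23270 · e^(1.0542)
= 23270 · 2.86968 ≈ 66777.42

≈ 66,800 cells per mL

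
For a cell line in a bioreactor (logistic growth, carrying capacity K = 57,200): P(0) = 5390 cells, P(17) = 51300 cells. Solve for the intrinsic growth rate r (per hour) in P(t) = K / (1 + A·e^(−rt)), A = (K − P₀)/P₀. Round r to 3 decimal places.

r ≈ 0.260 per hour

A = (57200 − 5390)/5390 = 9.61224
51300 = 57200/(1 + 9.61224·e^(−r·17)) → e^(−17r) = (1.11501 − 1)/9.61224 = 0.011965
r = −ln(0.011965)/17 = 4.42578/17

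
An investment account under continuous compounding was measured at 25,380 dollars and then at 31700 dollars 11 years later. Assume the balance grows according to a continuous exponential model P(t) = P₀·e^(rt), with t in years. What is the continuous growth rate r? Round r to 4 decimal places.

r ≈ 0.0202 per year

31700 = 25380 · e^(r·11)
e^(11r) = 31700/25380 = 1.24901
r = ln(1.24901) / 11 = 0.22236 / 11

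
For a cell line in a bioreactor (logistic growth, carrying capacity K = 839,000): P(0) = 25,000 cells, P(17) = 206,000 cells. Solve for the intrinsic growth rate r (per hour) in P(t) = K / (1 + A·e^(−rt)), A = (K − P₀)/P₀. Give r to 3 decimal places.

r ≈ 0.139 per hour

A = (839000 − 25000)/25000 = 32.56
206000 = 839000/(1 + 32.56·e^(−r·17)) → e^(−17r) = (4.07282 − 1)/32.56 = 0.094374
r = −ln(0.094374)/17 = 2.36049/17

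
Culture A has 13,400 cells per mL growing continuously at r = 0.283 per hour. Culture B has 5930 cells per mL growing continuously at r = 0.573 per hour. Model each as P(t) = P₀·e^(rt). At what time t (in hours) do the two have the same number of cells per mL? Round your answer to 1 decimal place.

13400·e^(0.283t) = 5930·e^(0.573t)
13400/5930 = e^((0.573 − 0.283)t) → ln(2.2597) = 0.29·t
t = 0.81523 / 0.29

t ≈ 2.8 hours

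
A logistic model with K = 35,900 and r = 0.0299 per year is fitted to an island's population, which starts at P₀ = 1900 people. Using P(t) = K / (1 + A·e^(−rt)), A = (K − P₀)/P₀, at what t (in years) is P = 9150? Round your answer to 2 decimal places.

A = (35900 − 1900)/1900 = 17.89474
9150 = 35900/(1 + 17.89474·e^(−0.0299t)) → 1 + 17.89474·e^(−0.0299t) = 3.9235
e^(−0.0299t) = 0.163372 → t = ln(6.121)/0.0299 = 1.81173/0.0299

t ≈ 60.59 years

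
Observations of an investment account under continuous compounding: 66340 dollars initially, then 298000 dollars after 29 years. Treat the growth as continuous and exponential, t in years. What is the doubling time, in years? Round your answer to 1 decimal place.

r = ln(298000/66340) / 29 = ln(4.49201) / 29 ≈ 0.051803 per year
doubling time = ln 2 / |r| = 0.69315 / 0.051803

doubling time ≈ 13.4 years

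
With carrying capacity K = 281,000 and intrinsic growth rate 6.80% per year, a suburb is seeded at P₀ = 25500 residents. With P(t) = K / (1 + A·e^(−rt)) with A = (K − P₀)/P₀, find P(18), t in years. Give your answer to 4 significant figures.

A = (281000 − 25500)/25500 = 10.01961
P(18) = 281000 / (1 + 10.01961·e^(−0.068·18)) = 281000 / (1 + 10.01961·0.294052)
= 281000 / 3.94628 ≈ 71206.27

≈ 71,210 residents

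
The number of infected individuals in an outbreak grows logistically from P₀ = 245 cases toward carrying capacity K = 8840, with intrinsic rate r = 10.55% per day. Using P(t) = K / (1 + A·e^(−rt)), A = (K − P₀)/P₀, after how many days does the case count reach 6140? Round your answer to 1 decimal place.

A = (8840 − 245)/245 = 35.08163
6140 = 8840/(1 + 35.08163·e^(−0.1055t)) → 1 + 35.08163·e^(−0.1055t) = 1.43974
e^(−0.1055t) = 0.012535 → t = ln(79.77823)/0.1055 = 4.37925/0.1055

t ≈ 41.5 days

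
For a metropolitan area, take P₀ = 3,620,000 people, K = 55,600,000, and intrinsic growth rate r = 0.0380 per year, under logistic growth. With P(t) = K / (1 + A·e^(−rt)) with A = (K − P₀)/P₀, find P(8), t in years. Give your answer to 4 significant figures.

A = (55600000 − 3620000)/3620000 = 14.35912
P(8) = 55600000 / (1 + 14.35912·e^(−0.038·8)) = 55600000 / (1 + 14.35912·0.737861)
= 55600000 / 11.59503 ≈ 4795158.01

≈ 4,795,000 people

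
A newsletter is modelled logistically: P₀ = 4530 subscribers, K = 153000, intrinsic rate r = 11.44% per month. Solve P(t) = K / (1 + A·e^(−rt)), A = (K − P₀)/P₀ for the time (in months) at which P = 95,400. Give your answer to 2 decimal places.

t ≈ 34.91 months

A = (153000 − 4530)/4530 = 32.77483
95400 = 153000/(1 + 32.77483·e^(−0.1144t)) → 1 + 32.77483·e^(−0.1144t) = 1.60377
e^(−0.1144t) = 0.018422 → t = ln(54.28332)/0.1144 = 3.99422/0.1144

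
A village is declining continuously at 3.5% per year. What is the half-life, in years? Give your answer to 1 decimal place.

half-life ≈ 19.8 years

half-life = ln(2) / |r| = 0.69315 / 0.035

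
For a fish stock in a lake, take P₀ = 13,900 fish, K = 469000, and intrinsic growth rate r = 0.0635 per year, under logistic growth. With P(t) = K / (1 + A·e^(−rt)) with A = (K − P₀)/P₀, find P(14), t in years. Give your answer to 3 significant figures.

A = (469000 − 13900)/13900 = 32.74101
P(14) = 469000 / (1 + 32.74101·e^(−0.0635·14)) = 469000 / (1 + 32.74101·0.411067)
= 469000 / 14.45873 ≈ 32437.14

≈ 32,400 fish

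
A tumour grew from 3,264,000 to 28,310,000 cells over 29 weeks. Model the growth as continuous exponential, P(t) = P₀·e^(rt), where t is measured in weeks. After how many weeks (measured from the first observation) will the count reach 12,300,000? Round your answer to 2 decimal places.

t ≈ 17.81 weeks

r = ln(28310000/3264000) / 29 ≈ 0.074492 per week
t = ln(12300000/3264000) / r = 1.32665 / 0.074492 ≈ 17.809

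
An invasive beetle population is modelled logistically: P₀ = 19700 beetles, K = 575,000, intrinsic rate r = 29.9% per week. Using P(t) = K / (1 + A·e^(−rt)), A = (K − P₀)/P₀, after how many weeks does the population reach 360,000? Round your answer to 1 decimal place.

A = (575000 − 19700)/19700 = 28.18782
360000 = 575000/(1 + 28.18782·e^(−0.299t)) → 1 + 28.18782·e^(−0.299t) = 1.59722
e^(−0.299t) = 0.021187 → t = ln(47.19821)/0.299 = 3.85436/0.299

t ≈ 12.9 weeks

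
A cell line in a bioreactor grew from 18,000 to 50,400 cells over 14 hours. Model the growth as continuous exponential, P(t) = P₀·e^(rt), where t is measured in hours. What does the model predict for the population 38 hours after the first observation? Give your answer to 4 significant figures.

≈ 294,400 cells

r = ln(50400/18000) / 14 ≈ 0.073544 per hour
P(38) = 18000 · e^(0.073544·38) = 18000 · 16.35741 ≈ 294433.46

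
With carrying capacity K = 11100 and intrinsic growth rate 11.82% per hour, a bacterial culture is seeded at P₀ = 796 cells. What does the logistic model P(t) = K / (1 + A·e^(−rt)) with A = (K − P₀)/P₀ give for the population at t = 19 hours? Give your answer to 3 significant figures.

≈ 4,680 cells

A = (11100 − 796)/796 = 12.94472
P(19) = 11100 / (1 + 12.94472·e^(−0.1182·19)) = 11100 / (1 + 12.94472·0.105843)
= 11100 / 2.37011 ≈ 4683.33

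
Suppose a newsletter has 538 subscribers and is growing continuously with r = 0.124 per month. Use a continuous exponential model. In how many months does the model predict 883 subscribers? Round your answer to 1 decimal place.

t ≈ 4.0 months

883 = 538 · e^(0.124·t)
t = ln(883/538) / 0.124 = ln(1.64126) / 0.124 = 0.49547 / 0.124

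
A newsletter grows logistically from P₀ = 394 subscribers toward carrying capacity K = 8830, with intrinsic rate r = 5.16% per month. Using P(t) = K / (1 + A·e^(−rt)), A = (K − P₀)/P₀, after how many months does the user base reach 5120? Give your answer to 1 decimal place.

A = (8830 − 394)/394 = 21.41117
5120 = 8830/(1 + 21.41117·e^(−0.0516t)) → 1 + 21.41117·e^(−0.0516t) = 1.72461
e^(−0.0516t) = 0.033843 → t = ln(29.54857)/0.0516 = 3.38604/0.0516

t ≈ 65.6 months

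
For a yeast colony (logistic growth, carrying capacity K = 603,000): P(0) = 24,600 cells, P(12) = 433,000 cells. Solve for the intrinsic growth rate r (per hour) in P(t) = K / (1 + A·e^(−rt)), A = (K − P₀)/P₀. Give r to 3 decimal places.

r ≈ 0.341 per hour

A = (603000 − 24600)/24600 = 23.5122
433000 = 603000/(1 + 23.5122·e^(−r·12)) → e^(−12r) = (1.39261 − 1)/23.5122 = 0.016698
r = −ln(0.016698)/12 = 4.09246/12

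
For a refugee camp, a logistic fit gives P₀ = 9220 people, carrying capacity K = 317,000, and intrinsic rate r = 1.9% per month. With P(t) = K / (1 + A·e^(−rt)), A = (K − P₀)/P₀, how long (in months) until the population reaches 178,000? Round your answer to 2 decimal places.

A = (317000 − 9220)/9220 = 33.38178
178000 = 317000/(1 + 33.38178·e^(−0.019t)) → 1 + 33.38178·e^(−0.019t) = 1.7809
e^(−0.019t) = 0.023393 → t = ln(42.74789)/0.019 = 3.75532/0.019

t ≈ 197.65 months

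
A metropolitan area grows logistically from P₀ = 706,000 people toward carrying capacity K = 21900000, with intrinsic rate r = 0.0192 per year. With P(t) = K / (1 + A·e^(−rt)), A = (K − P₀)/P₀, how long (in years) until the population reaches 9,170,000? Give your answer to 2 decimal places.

t ≈ 160.10 years

A = (21900000 − 706000)/706000 = 30.01983
9170000 = 21900000/(1 + 30.01983·e^(−0.0192t)) → 1 + 30.01983·e^(−0.0192t) = 2.38822
e^(−0.0192t) = 0.046244 → t = ln(21.62465)/0.0192 = 3.07383/0.0192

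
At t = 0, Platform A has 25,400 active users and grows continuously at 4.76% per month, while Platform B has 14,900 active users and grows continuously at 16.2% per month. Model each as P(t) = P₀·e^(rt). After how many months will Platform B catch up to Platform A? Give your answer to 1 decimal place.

t ≈ 4.7 months

25400·e^(0.0476t) = 14900·e^(0.162t)
25400/14900 = e^((0.162 − 0.0476)t) → ln(1.7047) = 0.1144·t
t = 0.53339 / 0.1144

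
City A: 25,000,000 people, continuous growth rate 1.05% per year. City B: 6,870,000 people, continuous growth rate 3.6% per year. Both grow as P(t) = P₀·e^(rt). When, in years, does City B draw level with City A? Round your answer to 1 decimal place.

t ≈ 50.7 years

25000000·e^(0.0105t) = 6870000·e^(0.036t)
25000000/6870000 = e^((0.036 − 0.0105)t) → ln(3.63901) = 0.0255·t
t = 1.29171 / 0.0255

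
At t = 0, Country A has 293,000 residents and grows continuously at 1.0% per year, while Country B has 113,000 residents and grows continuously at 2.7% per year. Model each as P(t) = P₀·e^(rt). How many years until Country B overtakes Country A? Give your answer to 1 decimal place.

293000·e^(0.01t) = 113000·e^(0.027t)
293000/113000 = e^((0.027 − 0.01)t) → ln(2.59292) = 0.017·t
t = 0.95278 / 0.017

t ≈ 56.0 years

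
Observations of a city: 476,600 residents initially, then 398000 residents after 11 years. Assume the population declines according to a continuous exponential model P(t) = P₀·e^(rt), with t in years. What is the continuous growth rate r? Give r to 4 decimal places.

r ≈ -0.0164 per year

398000 = 476600 · e^(r·11)
e^(11r) = 398000/476600 = 0.83508
r = ln(0.83508) / 11 = -0.18023 / 11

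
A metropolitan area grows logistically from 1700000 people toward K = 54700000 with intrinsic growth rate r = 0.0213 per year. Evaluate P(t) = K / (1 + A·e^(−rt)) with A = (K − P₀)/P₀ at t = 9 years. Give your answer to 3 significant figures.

≈ 2,050,000 people

A = (54700000 − 1700000)/1700000 = 31.17647
P(9) = 54700000 / (1 + 31.17647·e^(−0.0213·9)) = 54700000 / (1 + 31.17647·0.825554)
= 54700000 / 26.73788 ≈ 2045787.07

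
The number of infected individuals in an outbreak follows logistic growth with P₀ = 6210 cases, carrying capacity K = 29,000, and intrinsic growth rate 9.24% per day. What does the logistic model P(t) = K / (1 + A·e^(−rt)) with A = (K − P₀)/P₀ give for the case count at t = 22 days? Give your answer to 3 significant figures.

≈ 19,600 cases

A = (29000 − 6210)/6210 = 3.66989
P(22) = 29000 / (1 + 3.66989·e^(−0.0924·22)) = 29000 / (1 + 3.66989·0.130968)
= 29000 / 1.48064 ≈ 19586.14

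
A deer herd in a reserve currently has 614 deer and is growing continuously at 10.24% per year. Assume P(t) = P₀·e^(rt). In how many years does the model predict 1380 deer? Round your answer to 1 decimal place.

1380 = 614 · e^(0.1024·t)
t = ln(1380/614) / 0.1024 = ln(2.24756) / 0.1024 = 0.80984 / 0.1024

t ≈ 7.9 years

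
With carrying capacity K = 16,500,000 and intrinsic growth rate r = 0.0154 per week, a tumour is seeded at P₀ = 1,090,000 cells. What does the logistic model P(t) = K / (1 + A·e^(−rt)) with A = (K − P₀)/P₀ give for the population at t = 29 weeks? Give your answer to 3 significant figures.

≈ 1,640,000 cells

A = (16500000 − 1090000)/1090000 = 14.13761
P(29) = 16500000 / (1 + 14.13761·e^(−0.0154·29)) = 16500000 / (1 + 14.13761·0.6398)
= 16500000 / 10.04524 ≈ 1642568.57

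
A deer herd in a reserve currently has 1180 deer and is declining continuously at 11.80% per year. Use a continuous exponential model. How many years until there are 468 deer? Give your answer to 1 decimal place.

468 = 1180 · e^(-0.118·t)
t = ln(468/1180) / -0.118 = ln(0.39661) / -0.118 = -0.9248 / -0.118

t ≈ 7.8 years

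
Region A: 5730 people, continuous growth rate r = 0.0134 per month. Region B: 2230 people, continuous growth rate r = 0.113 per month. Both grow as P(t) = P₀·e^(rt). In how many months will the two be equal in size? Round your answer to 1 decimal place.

t ≈ 9.5 months

5730·e^(0.0134t) = 2230·e^(0.113t)
5730/2230 = e^((0.113 − 0.0134)t) → ln(2.56951) = 0.0996·t
t = 0.94371 / 0.0996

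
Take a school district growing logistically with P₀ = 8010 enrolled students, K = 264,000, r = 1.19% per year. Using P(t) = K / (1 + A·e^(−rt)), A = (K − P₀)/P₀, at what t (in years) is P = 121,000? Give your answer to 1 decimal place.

A = (264000 − 8010)/8010 = 31.9588
121000 = 264000/(1 + 31.9588·e^(−0.0119t)) → 1 + 31.9588·e^(−0.0119t) = 2.18182
e^(−0.0119t) = 0.036979 → t = ln(27.04206)/0.0119 = 3.29739/0.0119

t ≈ 277.1 years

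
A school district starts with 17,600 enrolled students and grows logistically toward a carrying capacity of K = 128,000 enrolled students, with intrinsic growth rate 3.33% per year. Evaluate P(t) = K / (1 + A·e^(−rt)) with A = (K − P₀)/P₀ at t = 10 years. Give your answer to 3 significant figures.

A = (128000 − 17600)/17600 = 6.27273
P(10) = 128000 / (1 + 6.27273·e^(−0.0333·10)) = 128000 / (1 + 6.27273·0.71677)
= 128000 / 5.4961 ≈ 23289.22

≈ 23,300 enrolled students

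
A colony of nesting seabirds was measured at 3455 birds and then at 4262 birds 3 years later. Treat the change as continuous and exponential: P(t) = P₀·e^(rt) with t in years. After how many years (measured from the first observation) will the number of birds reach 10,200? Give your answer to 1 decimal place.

r = ln(4262/3455) / 3 ≈ 0.069972 per year
t = ln(10200/3455) / r = 1.08257 / 0.069972 ≈ 15.471

t ≈ 15.5 years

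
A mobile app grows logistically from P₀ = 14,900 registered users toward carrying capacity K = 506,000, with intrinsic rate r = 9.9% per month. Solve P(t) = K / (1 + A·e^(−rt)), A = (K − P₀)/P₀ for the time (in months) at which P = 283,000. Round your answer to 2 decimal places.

t ≈ 37.71 months

A = (506000 − 14900)/14900 = 32.95973
283000 = 506000/(1 + 32.95973·e^(−0.099t)) → 1 + 32.95973·e^(−0.099t) = 1.78799
e^(−0.099t) = 0.023908 → t = ln(41.82782)/0.099 = 3.73356/0.099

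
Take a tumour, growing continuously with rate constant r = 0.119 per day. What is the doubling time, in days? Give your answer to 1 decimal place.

doubling time = ln(2) / |r| = 0.69315 / 0.119

doubling time ≈ 5.8 days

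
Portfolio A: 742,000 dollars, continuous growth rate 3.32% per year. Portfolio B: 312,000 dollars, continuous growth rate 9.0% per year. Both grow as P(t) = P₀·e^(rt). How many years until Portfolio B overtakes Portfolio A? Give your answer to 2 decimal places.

742000·e^(0.0332t) = 312000·e^(0.09t)
742000/312000 = e^((0.09 − 0.0332)t) → ln(2.37821) = 0.0568·t
t = 0.86635 / 0.0568

t ≈ 15.25 years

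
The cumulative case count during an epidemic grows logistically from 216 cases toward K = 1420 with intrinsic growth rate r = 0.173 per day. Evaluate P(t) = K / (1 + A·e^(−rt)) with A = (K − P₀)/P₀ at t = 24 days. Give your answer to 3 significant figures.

A = (1420 − 216)/216 = 5.57407
P(24) = 1420 / (1 + 5.57407·e^(−0.173·24)) = 1420 / (1 + 5.57407·0.015733)
= 1420 / 1.0877 ≈ 1305.51

≈ 1,310 cases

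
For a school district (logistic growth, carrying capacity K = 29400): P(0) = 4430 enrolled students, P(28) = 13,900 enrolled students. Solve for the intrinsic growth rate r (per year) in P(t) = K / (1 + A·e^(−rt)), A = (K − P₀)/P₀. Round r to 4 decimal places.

A = (29400 − 4430)/4430 = 5.63657
13900 = 29400/(1 + 5.63657·e^(−r·28)) → e^(−28r) = (2.11511 − 1)/5.63657 = 0.197835
r = −ln(0.197835)/28 = 1.62032/28

r ≈ 0.0579 per year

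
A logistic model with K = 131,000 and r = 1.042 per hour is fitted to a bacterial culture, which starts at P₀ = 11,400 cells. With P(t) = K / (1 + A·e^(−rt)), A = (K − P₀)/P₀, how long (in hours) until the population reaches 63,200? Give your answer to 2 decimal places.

A = (131000 − 11400)/11400 = 10.49123
63200 = 131000/(1 + 10.49123·e^(−1.042t)) → 1 + 10.49123·e^(−1.042t) = 2.07278
e^(−1.042t) = 0.102255 → t = ln(9.77943)/1.042 = 2.28028/1.042

t ≈ 2.19 hours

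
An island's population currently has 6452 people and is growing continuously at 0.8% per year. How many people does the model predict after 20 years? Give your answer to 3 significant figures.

P(20) = 6452 · e^(0.008·20) = 6452 · e^(0.16)
= 6452 · 1.17351 ≈ 7571.49

≈ 7,570 people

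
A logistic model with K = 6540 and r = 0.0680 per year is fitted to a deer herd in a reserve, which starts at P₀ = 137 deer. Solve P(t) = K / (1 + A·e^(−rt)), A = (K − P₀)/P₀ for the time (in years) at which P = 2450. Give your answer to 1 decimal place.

A = (6540 − 137)/137 = 46.73723
2450 = 6540/(1 + 46.73723·e^(−0.068t)) → 1 + 46.73723·e^(−0.068t) = 2.66939
e^(−0.068t) = 0.035719 → t = ln(27.99663)/0.068 = 3.33208/0.068

t ≈ 49.0 years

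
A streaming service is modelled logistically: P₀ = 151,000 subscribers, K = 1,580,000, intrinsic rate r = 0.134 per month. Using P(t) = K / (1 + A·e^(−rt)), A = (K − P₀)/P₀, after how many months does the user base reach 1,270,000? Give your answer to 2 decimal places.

A = (1580000 − 151000)/151000 = 9.46358
1270000 = 1580000/(1 + 9.46358·e^(−0.134t)) → 1 + 9.46358·e^(−0.134t) = 1.24409
e^(−0.134t) = 0.025793 → t = ln(38.77013)/0.134 = 3.65765/0.134

t ≈ 27.30 months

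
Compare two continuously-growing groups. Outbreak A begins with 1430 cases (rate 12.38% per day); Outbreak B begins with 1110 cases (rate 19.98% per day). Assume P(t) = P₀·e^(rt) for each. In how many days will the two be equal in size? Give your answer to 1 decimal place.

t ≈ 3.3 days

1430·e^(0.1238t) = 1110·e^(0.1998t)
1430/1110 = e^((0.1998 − 0.1238)t) → ln(1.28829) = 0.076·t
t = 0.25331 / 0.076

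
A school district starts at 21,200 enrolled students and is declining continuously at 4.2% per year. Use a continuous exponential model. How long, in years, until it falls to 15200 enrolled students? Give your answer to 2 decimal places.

15200 = 21200 · e^(-0.042·t)
t = ln(15200/21200) / -0.042 = ln(0.71698) / -0.042 = -0.33271 / -0.042

t ≈ 7.92 years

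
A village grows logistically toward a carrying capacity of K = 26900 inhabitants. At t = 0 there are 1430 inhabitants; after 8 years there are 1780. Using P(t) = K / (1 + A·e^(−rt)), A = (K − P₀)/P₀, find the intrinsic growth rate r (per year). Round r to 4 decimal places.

r ≈ 0.0291 per year

A = (26900 − 1430)/1430 = 17.81119
1780 = 26900/(1 + 17.81119·e^(−r·8)) → e^(−8r) = (15.11236 − 1)/17.81119 = 0.792331
r = −ln(0.792331)/8 = 0.23278/8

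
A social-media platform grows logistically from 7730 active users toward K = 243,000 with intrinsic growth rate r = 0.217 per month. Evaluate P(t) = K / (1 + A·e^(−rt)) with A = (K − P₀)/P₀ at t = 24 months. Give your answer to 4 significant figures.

A = (243000 − 7730)/7730 = 30.43596
P(24) = 243000 / (1 + 30.43596·e^(−0.217·24)) = 243000 / (1 + 30.43596·0.005473)
= 243000 / 1.16656 ≈ 208304.03

≈ 208,300 active users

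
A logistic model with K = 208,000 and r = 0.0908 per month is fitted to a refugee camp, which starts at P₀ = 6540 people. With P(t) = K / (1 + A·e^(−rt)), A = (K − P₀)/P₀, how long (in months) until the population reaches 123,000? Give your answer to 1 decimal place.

t ≈ 41.8 months

A = (208000 − 6540)/6540 = 30.80428
123000 = 208000/(1 + 30.80428·e^(−0.0908t)) → 1 + 30.80428·e^(−0.0908t) = 1.69106
e^(−0.0908t) = 0.022434 → t = ln(44.57561)/0.0908 = 3.79719/0.0908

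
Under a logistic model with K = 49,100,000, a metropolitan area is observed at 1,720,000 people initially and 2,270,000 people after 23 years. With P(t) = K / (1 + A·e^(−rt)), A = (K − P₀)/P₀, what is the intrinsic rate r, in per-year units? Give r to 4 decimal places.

r ≈ 0.0126 per year

A = (49100000 − 1720000)/1720000 = 27.54651
2270000 = 49100000/(1 + 27.54651·e^(−r·23)) → e^(−23r) = (21.62996 − 1)/27.54651 = 0.748914
r = −ln(0.748914)/23 = 0.28913/23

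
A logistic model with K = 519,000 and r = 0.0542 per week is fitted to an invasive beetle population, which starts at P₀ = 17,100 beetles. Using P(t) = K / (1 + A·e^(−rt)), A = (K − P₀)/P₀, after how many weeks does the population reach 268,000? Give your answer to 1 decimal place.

A = (519000 − 17100)/17100 = 29.35088
268000 = 519000/(1 + 29.35088·e^(−0.0542t)) → 1 + 29.35088·e^(−0.0542t) = 1.93657
e^(−0.0542t) = 0.031909 → t = ln(31.33879)/0.0542 = 3.44486/0.0542

t ≈ 63.6 weeks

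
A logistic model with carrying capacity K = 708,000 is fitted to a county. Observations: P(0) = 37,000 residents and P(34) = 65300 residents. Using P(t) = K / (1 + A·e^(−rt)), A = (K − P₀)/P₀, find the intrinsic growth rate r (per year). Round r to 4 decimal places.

r ≈ 0.0180 per year

A = (708000 − 37000)/37000 = 18.13514
65300 = 708000/(1 + 18.13514·e^(−r·34)) → e^(−34r) = (10.84227 − 1)/18.13514 = 0.542718
r = −ln(0.542718)/34 = 0.61117/34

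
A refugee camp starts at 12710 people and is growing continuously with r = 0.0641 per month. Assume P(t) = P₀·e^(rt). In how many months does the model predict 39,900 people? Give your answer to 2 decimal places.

t ≈ 17.85 months

39900 = 12710 · e^(0.0641·t)
t = ln(39900/12710) / 0.0641 = ln(3.13926) / 0.0641 = 1.14399 / 0.0641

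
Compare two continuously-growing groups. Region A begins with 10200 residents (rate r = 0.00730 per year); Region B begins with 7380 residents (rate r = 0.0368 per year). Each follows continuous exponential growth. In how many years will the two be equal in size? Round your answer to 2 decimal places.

10200·e^(0.0073t) = 7380·e^(0.0368t)
10200/7380 = e^((0.0368 − 0.0073)t) → ln(1.38211) = 0.0295·t
t = 0.32361 / 0.0295

t ≈ 10.97 years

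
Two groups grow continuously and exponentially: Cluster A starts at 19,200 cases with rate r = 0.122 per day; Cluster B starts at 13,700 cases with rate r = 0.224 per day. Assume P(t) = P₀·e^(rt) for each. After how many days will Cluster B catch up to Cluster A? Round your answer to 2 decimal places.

19200·e^(0.122t) = 13700·e^(0.224t)
19200/13700 = e^((0.224 − 0.122)t) → ln(1.40146) = 0.102·t
t = 0.33751 / 0.102

t ≈ 3.31 days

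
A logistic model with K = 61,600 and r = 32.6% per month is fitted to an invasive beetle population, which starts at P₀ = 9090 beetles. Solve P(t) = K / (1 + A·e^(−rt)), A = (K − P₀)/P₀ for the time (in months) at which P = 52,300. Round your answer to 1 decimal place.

A = (61600 − 9090)/9090 = 5.77668
52300 = 61600/(1 + 5.77668·e^(−0.326t)) → 1 + 5.77668·e^(−0.326t) = 1.17782
e^(−0.326t) = 0.030782 → t = ln(32.48605)/0.326 = 3.48081/0.326

t ≈ 10.7 months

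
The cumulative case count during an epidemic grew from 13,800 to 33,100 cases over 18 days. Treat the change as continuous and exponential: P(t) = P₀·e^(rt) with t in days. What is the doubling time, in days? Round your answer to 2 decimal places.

r = ln(33100/13800) / 18 = ln(2.39855) / 18 ≈ 0.048604 per day
doubling time = ln 2 / |r| = 0.69315 / 0.048604

doubling time ≈ 14.26 days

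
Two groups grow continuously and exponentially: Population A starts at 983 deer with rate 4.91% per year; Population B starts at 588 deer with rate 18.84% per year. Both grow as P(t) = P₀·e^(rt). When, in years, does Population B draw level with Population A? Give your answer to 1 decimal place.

t ≈ 3.7 years

983·e^(0.0491t) = 588·e^(0.1884t)
983/588 = e^((0.1884 − 0.0491)t) → ln(1.67177) = 0.1393·t
t = 0.51388 / 0.1393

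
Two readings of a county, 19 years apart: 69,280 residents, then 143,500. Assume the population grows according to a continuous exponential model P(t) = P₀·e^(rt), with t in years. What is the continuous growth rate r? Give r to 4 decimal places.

143500 = 69280 · e^(r·19)
e^(19r) = 143500/69280 = 2.0713
r = ln(2.0713) / 19 = 0.72818 / 19

r ≈ 0.0383 per year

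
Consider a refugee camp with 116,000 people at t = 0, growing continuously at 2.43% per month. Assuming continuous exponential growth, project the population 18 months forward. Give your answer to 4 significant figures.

P(18) = 116000 · e^(0.0243·18) = 116000 · e^(0.4374)
= 116000 · 1.54868 ≈ 179646.35

≈ 179,600 people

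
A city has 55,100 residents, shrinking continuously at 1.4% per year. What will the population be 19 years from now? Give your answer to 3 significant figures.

P(19) = 55100 · e^(-0.014·19) = 55100 · e^(-0.266)
= 55100 · 0.76644 ≈ 42230.8

≈ 42,200 residents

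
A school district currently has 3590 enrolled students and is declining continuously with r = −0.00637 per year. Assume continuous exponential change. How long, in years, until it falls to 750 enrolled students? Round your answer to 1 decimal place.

t ≈ 245.8 years

750 = 3590 · e^(-0.00637·t)
t = ln(750/3590) / -0.00637 = ln(0.20891) / -0.00637 = -1.56583 / -0.00637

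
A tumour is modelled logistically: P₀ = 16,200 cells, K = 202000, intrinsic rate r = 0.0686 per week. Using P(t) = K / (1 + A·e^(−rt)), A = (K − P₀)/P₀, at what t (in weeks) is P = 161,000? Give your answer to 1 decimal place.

A = (202000 − 16200)/16200 = 11.46914
161000 = 202000/(1 + 11.46914·e^(−0.0686t)) → 1 + 11.46914·e^(−0.0686t) = 1.25466
e^(−0.0686t) = 0.022204 → t = ln(45.03734)/0.0686 = 3.80749/0.0686

t ≈ 55.5 weeks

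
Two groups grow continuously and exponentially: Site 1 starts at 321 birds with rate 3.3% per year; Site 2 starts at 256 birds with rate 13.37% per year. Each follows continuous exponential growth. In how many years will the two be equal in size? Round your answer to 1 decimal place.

t ≈ 2.2 years

321·e^(0.033t) = 256·e^(0.1337t)
321/256 = e^((0.1337 − 0.033)t) → ln(1.25391) = 0.1007·t
t = 0.22626 / 0.1007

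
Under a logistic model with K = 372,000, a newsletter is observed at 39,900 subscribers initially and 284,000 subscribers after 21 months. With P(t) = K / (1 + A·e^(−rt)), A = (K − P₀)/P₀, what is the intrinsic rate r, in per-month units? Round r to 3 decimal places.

r ≈ 0.157 per month

A = (372000 − 39900)/39900 = 8.32331
284000 = 372000/(1 + 8.32331·e^(−r·21)) → e^(−21r) = (1.30986 − 1)/8.32331 = 0.037228
r = −ln(0.037228)/21 = 3.2907/21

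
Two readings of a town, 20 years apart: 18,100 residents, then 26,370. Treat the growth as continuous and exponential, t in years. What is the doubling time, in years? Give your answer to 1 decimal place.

r = ln(26370/18100) / 20 = ln(1.45691) / 20 ≈ 0.018816 per year
doubling time = ln 2 / |r| = 0.69315 / 0.018816

doubling time ≈ 36.8 years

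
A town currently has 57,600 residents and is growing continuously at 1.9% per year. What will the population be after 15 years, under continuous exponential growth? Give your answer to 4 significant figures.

≈ 76,590 residents

P(15) = 57600 · e^(0.019·15) = 57600 · e^(0.285)
= 57600 · 1.32976 ≈ 76594.29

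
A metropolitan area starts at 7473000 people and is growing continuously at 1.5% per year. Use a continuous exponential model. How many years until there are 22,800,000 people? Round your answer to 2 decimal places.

22800000 = 7473000 · e^(0.015·t)
t = ln(22800000/7473000) / 0.015 = ln(3.05098) / 0.015 = 1.11546 / 0.015

t ≈ 74.36 years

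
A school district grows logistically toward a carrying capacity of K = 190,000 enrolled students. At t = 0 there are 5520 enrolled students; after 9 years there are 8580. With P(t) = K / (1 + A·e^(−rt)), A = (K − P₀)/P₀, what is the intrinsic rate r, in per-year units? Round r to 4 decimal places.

A = (190000 − 5520)/5520 = 33.42029
8580 = 190000/(1 + 33.42029·e^(−r·9)) → e^(−9r) = (22.14452 − 1)/33.42029 = 0.632685
r = −ln(0.632685)/9 = 0.45778/9

r ≈ 0.0509 per year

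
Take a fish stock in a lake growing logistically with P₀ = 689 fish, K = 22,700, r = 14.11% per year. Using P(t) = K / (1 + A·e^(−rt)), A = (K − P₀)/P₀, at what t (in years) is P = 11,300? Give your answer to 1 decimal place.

t ≈ 24.5 years

A = (22700 − 689)/689 = 31.9463
11300 = 22700/(1 + 31.9463·e^(−0.1411t)) → 1 + 31.9463·e^(−0.1411t) = 2.00885
e^(−0.1411t) = 0.03158 → t = ln(31.66607)/0.1411 = 3.45525/0.1411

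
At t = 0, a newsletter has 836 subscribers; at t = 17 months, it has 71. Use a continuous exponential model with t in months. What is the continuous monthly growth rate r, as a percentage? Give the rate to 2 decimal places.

r ≈ -14.51% per month

71 = 836 · e^(r·17)
e^(17r) = 71/836 = 0.08493
r = ln(0.08493) / 17 = -2.46595 / 17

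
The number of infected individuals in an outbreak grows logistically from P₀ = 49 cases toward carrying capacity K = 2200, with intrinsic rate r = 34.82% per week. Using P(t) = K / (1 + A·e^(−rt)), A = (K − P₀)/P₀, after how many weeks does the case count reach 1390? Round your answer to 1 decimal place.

A = (2200 − 49)/49 = 43.89796
1390 = 2200/(1 + 43.89796·e^(−0.3482t)) → 1 + 43.89796·e^(−0.3482t) = 1.58273
e^(−0.3482t) = 0.013275 → t = ln(75.33107)/0.3482 = 4.32189/0.3482

t ≈ 12.4 weeks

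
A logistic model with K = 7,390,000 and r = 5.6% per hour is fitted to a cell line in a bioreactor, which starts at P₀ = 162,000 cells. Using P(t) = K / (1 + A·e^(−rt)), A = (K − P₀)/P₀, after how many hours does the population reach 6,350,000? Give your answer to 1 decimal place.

A = (7390000 − 162000)/162000 = 44.61728
6350000 = 7390000/(1 + 44.61728·e^(−0.056t)) → 1 + 44.61728·e^(−0.056t) = 1.16378
e^(−0.056t) = 0.003671 → t = ln(272.42284)/0.056 = 5.60736/0.056

t ≈ 100.1 hours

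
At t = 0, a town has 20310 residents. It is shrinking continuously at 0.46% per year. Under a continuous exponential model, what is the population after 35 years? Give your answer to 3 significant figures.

P(35) = 20310 · e^(-0.0046·35) = 20310 · e^(-0.161)
= 20310 · 0.85129 ≈ 17289.74

≈ 17,300 residents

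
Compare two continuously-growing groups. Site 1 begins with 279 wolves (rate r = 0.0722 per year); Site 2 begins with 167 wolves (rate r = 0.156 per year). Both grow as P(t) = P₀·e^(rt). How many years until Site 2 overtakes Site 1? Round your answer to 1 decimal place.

279·e^(0.0722t) = 167·e^(0.156t)
279/167 = e^((0.156 − 0.0722)t) → ln(1.67066) = 0.0838·t
t = 0.51322 / 0.0838

t ≈ 6.1 years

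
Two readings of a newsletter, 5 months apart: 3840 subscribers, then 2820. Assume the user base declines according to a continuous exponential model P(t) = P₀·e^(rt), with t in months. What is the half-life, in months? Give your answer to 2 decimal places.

half-life ≈ 11.23 months

r = ln(2820/3840) / 5 = ln(0.73438) / 5 ≈ -0.061747 per month
half-life = ln 2 / |r| = 0.69315 / 0.061747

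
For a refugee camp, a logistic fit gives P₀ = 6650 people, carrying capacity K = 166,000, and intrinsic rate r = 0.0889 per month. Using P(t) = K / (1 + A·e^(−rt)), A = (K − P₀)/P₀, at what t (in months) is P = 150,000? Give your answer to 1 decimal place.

A = (166000 − 6650)/6650 = 23.96241
150000 = 166000/(1 + 23.96241·e^(−0.0889t)) → 1 + 23.96241·e^(−0.0889t) = 1.10667
e^(−0.0889t) = 0.004451 → t = ln(224.64756)/0.0889 = 5.41453/0.0889

t ≈ 60.9 months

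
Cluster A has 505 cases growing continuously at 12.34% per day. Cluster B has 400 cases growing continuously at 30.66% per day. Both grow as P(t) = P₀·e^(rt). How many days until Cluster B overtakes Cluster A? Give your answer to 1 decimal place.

t ≈ 1.3 days

505·e^(0.1234t) = 400·e^(0.3066t)
505/400 = e^((0.3066 − 0.1234)t) → ln(1.2625) = 0.1832·t
t = 0.23309 / 0.1832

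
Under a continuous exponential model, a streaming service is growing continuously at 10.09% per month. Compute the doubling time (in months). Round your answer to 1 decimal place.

doubling time ≈ 6.9 months

doubling time = ln(2) / |r| = 0.69315 / 0.1009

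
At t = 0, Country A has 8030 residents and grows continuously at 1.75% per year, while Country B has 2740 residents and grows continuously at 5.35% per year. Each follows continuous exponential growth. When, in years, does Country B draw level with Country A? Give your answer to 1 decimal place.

8030·e^(0.0175t) = 2740·e^(0.0535t)
8030/2740 = e^((0.0535 − 0.0175)t) → ln(2.93066) = 0.036·t
t = 1.07523 / 0.036

t ≈ 29.9 years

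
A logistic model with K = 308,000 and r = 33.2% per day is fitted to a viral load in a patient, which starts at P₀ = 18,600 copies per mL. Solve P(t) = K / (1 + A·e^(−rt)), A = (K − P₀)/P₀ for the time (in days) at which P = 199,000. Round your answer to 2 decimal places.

A = (308000 − 18600)/18600 = 15.55914
199000 = 308000/(1 + 15.55914·e^(−0.332t)) → 1 + 15.55914·e^(−0.332t) = 1.54774
e^(−0.332t) = 0.035204 → t = ln(28.40614)/0.332 = 3.34661/0.332

t ≈ 10.08 days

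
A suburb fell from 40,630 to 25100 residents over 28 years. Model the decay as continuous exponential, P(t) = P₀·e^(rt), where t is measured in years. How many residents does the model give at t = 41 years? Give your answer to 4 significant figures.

r = ln(25100/40630) / 28 ≈ -0.017201 per year
P(41) = 40630 · e^(-0.017201·41) = 40630 · 0.49398 ≈ 20070.47

≈ 20,070 residents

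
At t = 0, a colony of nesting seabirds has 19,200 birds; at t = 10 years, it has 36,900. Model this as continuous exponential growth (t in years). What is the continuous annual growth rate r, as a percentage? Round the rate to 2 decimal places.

r ≈ 6.53% per year

36900 = 19200 · e^(r·10)
e^(10r) = 36900/19200 = 1.92188
r = ln(1.92188) / 10 = 0.6533 / 10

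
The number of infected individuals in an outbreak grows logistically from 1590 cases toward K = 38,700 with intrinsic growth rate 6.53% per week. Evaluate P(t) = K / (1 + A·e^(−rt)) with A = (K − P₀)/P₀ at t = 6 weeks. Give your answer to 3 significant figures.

≈ 2,310 cases

A = (38700 − 1590)/1590 = 23.33962
P(6) = 38700 / (1 + 23.33962·e^(−0.0653·6)) = 38700 / (1 + 23.33962·0.675839)
= 38700 / 16.77383 ≈ 2307.16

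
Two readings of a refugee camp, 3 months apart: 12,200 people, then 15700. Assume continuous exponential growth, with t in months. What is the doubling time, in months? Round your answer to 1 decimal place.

doubling time ≈ 8.2 months

r = ln(15700/12200) / 3 = ln(1.28689) / 3 ≈ 0.084075 per month
doubling time = ln 2 / |r| = 0.69315 / 0.084075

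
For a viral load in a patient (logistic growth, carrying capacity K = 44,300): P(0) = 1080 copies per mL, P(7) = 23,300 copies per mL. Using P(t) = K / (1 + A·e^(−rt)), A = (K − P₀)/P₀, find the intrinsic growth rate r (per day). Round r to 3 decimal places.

A = (44300 − 1080)/1080 = 40.01852
23300 = 44300/(1 + 40.01852·e^(−r·7)) → e^(−7r) = (1.90129 − 1)/40.01852 = 0.022522
r = −ln(0.022522)/7 = 3.79327/7

r ≈ 0.542 per day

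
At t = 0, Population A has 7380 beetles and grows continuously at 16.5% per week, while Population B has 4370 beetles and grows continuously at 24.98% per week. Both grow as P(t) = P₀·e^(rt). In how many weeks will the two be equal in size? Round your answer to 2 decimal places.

7380·e^(0.165t) = 4370·e^(0.2498t)
7380/4370 = e^((0.2498 − 0.165)t) → ln(1.68879) = 0.0848·t
t = 0.52401 / 0.0848

t ≈ 6.18 weeks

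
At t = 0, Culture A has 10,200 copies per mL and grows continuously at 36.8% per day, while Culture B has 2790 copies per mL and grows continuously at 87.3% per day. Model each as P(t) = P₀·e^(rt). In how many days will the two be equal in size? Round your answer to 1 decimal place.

10200·e^(0.368t) = 2790·e^(0.873t)
10200/2790 = e^((0.873 − 0.368)t) → ln(3.65591) = 0.505·t
t = 1.29635 / 0.505

t ≈ 2.6 days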